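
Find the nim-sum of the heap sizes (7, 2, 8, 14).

Write each in binary and XOR column by column:
  0111  (7)
  0010  (2)
  1000  (8)
  1110  (14)
  ----
  0011  (3)

3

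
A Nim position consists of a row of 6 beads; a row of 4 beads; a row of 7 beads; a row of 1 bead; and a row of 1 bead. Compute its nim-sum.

5

Bitwise XOR of the heap sizes:
  110  (6)
  100  (4)
  111  (7)
  001  (1)
  001  (1)
  ---
  101  (5)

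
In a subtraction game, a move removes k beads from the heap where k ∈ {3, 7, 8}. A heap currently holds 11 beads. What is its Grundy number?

0

Grundy values for subtraction set {3, 7, 8}:
k:     0  1  2  3  4  5  6  7  8  9 10 11
g(k):  0  0  0  1  1  1  0  2  2  1  3  0
So g(11) = 0.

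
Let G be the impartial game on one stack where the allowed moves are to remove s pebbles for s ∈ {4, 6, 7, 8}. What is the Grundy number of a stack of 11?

Build the Grundy sequence with g(k) = mex{g(k−s) : s ∈ {4, 6, 7, 8}, s ≤ k}:
k:     0  1  2  3  4  5  6  7  8  9 10 11
g(k):  0  0  0  0  1  1  1  1  2  2  2  2
So g(11) = 2.

2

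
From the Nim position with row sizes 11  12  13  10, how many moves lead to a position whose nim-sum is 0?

Nim-sum: 11 ⊕ 12 ⊕ 13 ⊕ 10 = 0.
The nim-sum is already 0, so every move leaves a nonzero nim-sum — there are no winning moves.

0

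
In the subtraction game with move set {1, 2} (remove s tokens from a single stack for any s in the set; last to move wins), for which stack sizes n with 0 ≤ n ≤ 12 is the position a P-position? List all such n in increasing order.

0, 3, 6, 9, 12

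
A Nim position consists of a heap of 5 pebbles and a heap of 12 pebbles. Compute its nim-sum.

9

Nim-sum: 5 XOR 12 = 9.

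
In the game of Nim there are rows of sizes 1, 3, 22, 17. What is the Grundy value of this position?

5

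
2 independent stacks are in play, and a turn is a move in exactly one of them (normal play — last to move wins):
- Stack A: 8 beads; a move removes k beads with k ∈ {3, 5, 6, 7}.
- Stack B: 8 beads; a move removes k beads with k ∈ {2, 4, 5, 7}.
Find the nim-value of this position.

6

For stack A, compute g(0), g(1), … with moves {3, 5, 6, 7}:
k:     0  1  2  3  4  5  6  7  8
g(k):  0  0  0  1  1  1  2  2  2
So g(8) = 2.
Grundy values for stack B (subtraction set {2, 4, 5, 7}):
g(0) = mex{} = 0
g(1) = mex{} = 0
g(2) = mex{0} = 1
g(3) = mex{0} = 1
g(4) = mex{0,1} = 2
g(5) = mex{0,1} = 2
g(6) = mex{0,1,2} = 3
g(7) = mex{0,1,2} = 3
g(8) = mex{0,1,2,3} = 4
So g(8) = 4.
By the Sprague-Grundy theorem, the Grundy value of a sum of independent games is the XOR of the component values.
Combined value = 2 ⊕ 4 = 6.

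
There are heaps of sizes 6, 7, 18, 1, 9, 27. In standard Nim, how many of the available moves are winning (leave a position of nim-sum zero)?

0

Bitwise XOR of the heap sizes:
  00110  (6)
  00111  (7)
  10010  (18)
  00001  (1)
  01001  (9)
  11011  (27)
  -----
  00000  (0)
The nim-sum is already 0, so every move leaves a nonzero nim-sum — there are no winning moves.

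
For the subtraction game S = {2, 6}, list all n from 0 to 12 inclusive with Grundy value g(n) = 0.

0, 1, 4, 5, 8, 9, 12

Compute g(0), g(1), … for moves {2, 6}:
g(0) = mex{} = 0
g(1) = mex{} = 0
g(2) = mex{0} = 1
g(3) = mex{0} = 1
g(4) = mex{1} = 0
g(5) = mex{1} = 0
g(6) = mex{0} = 1
g(7) = mex{0} = 1
g(8) = mex{1} = 0
g(9) = mex{1} = 0
g(10) = mex{0} = 1
g(11) = mex{0} = 1
g(12) = mex{1} = 0
The P-positions (g = 0) in 0..12 are 0, 1, 4, 5, 8, 9, 12.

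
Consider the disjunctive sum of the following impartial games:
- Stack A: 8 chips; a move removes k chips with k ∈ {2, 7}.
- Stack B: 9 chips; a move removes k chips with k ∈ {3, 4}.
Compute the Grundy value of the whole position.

For stack A, compute g(0), g(1), … with moves {2, 7}:
k:     0  1  2  3  4  5  6  7  8
g(k):  0  0  1  1  0  0  1  1  2
So g(8) = 2.
For stack B, compute g(0), g(1), … with moves {3, 4}:
k:     0  1  2  3  4  5  6  7  8  9
g(k):  0  0  0  1  1  1  2  0  0  0
So g(9) = 0.
By the Sprague-Grundy theorem, the Grundy value of a sum of independent games is the XOR of the component values.
Combined value = 2 ⊕ 0 = 2.

2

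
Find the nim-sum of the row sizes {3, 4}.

Write each in binary and XOR column by column:
  011  (3)
  100  (4)
  ---
  111  (7)

7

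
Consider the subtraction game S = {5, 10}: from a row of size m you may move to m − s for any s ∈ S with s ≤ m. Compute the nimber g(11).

Compute g(0), g(1), … for moves {5, 10}:
k:     0  1  2  3  4  5  6  7  8  9 10 11
g(k):  0  0  0  0  0  1  1  1  1  1  2  2
So g(11) = 2.

2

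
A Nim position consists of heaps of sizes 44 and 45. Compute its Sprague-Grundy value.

1

Nim-sum: 44 ^ 45 = 1.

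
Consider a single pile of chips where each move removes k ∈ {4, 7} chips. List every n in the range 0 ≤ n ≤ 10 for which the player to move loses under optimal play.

0, 1, 2, 3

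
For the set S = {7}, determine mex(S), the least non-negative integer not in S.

0 is not in the set, so the mex is 0.

0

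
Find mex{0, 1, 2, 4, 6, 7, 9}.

3

The values 0, 1, 2 are all present; 3 is the first non-negative integer missing from the set.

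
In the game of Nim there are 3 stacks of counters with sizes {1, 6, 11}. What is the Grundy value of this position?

Compute the nim-sum pairwise:
1 XOR 6 = 7
7 XOR 11 = 12

12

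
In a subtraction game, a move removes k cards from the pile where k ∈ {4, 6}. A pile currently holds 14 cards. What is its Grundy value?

1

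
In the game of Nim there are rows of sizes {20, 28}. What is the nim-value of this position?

8

Compute the nim-sum pairwise:
20 XOR 28 = 8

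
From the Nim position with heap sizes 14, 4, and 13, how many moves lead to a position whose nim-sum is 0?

Bitwise XOR of the heap sizes:
  1110  (14)
  0100  (4)
  1101  (13)
  ----
  0111  (7)
The overall nim-sum is X = 7. A heap of size p has a winning move iff p XOR X < p (reduce it to p XOR X).
  14: 14 XOR 7 = 9 < 14 — winning move (to 9).
  4: 4 XOR 7 = 3 < 4 — winning move (to 3).
  13: 13 XOR 7 = 10 < 13 — winning move (to 10).
That gives 3 winning moves.

3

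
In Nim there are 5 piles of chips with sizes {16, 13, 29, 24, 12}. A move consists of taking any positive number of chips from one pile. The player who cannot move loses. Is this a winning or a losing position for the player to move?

Nim-sum: 16 ^ 13 ^ 29 ^ 24 ^ 12 = 20.
The nim-sum is 20 ≠ 0, so this is an N-position: the player to move can win.

Winning position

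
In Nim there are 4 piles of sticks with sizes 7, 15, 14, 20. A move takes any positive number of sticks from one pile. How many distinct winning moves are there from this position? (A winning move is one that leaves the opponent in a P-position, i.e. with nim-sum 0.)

Compute the nim-sum pairwise:
7 ⊕ 15 = 8
8 ⊕ 14 = 6
6 ⊕ 20 = 18
The overall nim-sum is X = 18. A pile of size p has a winning move iff p XOR X < p (reduce it to p XOR X).
  7: 7 XOR 18 = 21 ≥ 7 — no move.
  15: 15 XOR 18 = 29 ≥ 15 — no move.
  14: 14 XOR 18 = 28 ≥ 14 — no move.
  20: 20 XOR 18 = 6 < 20 — winning move (to 6).
That gives 1 winning move.

1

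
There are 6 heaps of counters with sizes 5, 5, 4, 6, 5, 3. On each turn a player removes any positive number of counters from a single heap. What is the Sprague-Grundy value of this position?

In binary:
  101  (5)
  101  (5)
  100  (4)
  110  (6)
  101  (5)
  011  (3)
  ---
  100  (4)

4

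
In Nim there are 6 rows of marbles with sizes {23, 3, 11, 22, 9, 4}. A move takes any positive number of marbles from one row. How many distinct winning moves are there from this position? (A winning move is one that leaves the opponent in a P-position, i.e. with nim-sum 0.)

Compute the nim-sum pairwise:
23 ^ 3 = 20
20 ^ 11 = 31
31 ^ 22 = 9
9 ^ 9 = 0
0 ^ 4 = 4
The overall nim-sum is X = 4. A row of size p has a winning move iff p XOR X < p (reduce it to p XOR X).
  23: 23 XOR 4 = 19 < 23 — winning move (to 19).
  3: 3 XOR 4 = 7 ≥ 3 — no move.
  11: 11 XOR 4 = 15 ≥ 11 — no move.
  22: 22 XOR 4 = 18 < 22 — winning move (to 18).
  9: 9 XOR 4 = 13 ≥ 9 — no move.
  4: 4 XOR 4 = 0 < 4 — winning move (to 0).
That gives 3 winning moves.

3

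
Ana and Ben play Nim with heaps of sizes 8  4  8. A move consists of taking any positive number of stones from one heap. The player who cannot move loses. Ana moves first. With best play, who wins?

Ana wins

Compute the nim-sum pairwise:
8 ^ 4 = 12
12 ^ 8 = 4
The nim-sum is 4 ≠ 0, so this is an N-position: the player to move can win; Ana has a winning move.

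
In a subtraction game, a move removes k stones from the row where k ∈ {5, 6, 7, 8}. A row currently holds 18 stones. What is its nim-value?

1

Grundy values for subtraction set {5, 6, 7, 8}:
k:     0  1  2  3  4  5  6  7  8  9 10 11 12 13 14 15 16 17 18
g(k):  0  0  0  0  0  1  1  1  1  1  2  2  2  0  0  0  0  0  1
So g(18) = 1.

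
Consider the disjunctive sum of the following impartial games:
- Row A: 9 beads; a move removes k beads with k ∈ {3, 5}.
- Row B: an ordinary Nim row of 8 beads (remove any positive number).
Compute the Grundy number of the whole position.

8

Grundy values for row A (subtraction set {3, 5}):
k:     0  1  2  3  4  5  6  7  8  9
g(k):  0  0  0  1  1  1  2  2  0  0
So g(9) = 0.
Row B is a plain Nim row of size 8, so its Grundy value is 8.
By the Sprague-Grundy theorem, the Grundy value of a sum of independent games is the XOR of the component values.
Combined value = 0 XOR 8 = 8.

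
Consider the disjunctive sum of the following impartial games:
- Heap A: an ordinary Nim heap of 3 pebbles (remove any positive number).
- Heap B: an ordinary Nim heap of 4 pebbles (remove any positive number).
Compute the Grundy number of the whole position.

7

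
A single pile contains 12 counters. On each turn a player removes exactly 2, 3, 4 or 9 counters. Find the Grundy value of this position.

0

Build the Grundy sequence with g(k) = mex{g(k−s) : s ∈ {2, 3, 4, 9}, s ≤ k}:
g(0) = mex{} = 0
g(1) = mex{} = 0
g(2) = mex{0} = 1
g(3) = mex{0} = 1
g(4) = mex{0,1} = 2
g(5) = mex{0,1} = 2
g(6) = mex{1,2} = 0
g(7) = mex{1,2} = 0
g(8) = mex{0,2} = 1
g(9) = mex{0,2} = 1
g(10) = mex{0,1} = 2
g(11) = mex{0,1} = 2
g(12) = mex{1,2} = 0
So g(12) = 0.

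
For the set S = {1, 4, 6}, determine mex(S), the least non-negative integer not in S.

0

0 is not in the set, so the mex is 0.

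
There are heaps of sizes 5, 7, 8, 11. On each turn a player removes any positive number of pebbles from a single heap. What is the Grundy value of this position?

1

Bitwise XOR of the heap sizes:
  0101  (5)
  0111  (7)
  1000  (8)
  1011  (11)
  ----
  0001  (1)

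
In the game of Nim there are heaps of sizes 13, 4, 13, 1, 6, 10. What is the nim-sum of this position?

Nim-sum: 13 ^ 4 ^ 13 ^ 1 ^ 6 ^ 10 = 9.

9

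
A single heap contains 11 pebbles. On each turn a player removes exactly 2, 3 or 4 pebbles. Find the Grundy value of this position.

2

Grundy values for subtraction set {2, 3, 4}:
g(0) = mex{} = 0
g(1) = mex{} = 0
g(2) = mex{0} = 1
g(3) = mex{0} = 1
g(4) = mex{0,1} = 2
g(5) = mex{0,1} = 2
g(6) = mex{1,2} = 0
g(7) = mex{1,2} = 0
g(8) = mex{0,2} = 1
g(9) = mex{0,2} = 1
g(10) = mex{0,1} = 2
g(11) = mex{0,1} = 2
So g(11) = 2.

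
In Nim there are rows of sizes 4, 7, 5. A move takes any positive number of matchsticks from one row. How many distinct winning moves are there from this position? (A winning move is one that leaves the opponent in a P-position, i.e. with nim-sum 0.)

3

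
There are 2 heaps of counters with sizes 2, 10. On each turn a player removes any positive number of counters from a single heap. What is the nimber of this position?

Nim-sum: 2 ⊕ 10 = 8.

8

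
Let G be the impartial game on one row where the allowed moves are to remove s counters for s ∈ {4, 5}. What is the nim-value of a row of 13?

1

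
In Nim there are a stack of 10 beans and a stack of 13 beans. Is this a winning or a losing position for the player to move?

Winning position

Compute the nim-sum pairwise:
10 ⊕ 13 = 7
The nim-sum is 7 ≠ 0, so this is an N-position: the player to move can win.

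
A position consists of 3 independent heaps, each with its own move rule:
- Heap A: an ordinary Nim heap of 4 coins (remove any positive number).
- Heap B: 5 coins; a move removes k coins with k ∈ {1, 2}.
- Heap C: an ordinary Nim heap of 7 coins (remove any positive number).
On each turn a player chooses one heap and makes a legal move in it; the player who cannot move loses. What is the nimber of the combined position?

1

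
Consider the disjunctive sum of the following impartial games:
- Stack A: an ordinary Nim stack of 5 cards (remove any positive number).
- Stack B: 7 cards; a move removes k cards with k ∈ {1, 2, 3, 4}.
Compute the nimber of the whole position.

7

Stack A is a plain Nim stack of size 5, so its Grundy value is 5.
Grundy values for stack B (subtraction set {1, 2, 3, 4}):
k:     0  1  2  3  4  5  6  7
g(k):  0  1  2  3  4  0  1  2
So g(7) = 2.
By the Sprague-Grundy theorem, the Grundy value of a sum of independent games is the XOR of the component values.
Combined value = 5 XOR 2 = 7.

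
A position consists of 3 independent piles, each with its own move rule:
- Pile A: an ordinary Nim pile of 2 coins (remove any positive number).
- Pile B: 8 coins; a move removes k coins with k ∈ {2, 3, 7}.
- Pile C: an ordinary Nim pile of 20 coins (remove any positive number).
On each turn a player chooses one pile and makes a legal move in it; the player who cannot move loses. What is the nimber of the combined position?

23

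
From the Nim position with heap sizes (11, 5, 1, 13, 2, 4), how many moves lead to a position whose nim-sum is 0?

Compute the nim-sum pairwise:
11 XOR 5 = 14
14 XOR 1 = 15
15 XOR 13 = 2
2 XOR 2 = 0
0 XOR 4 = 4
The overall nim-sum is X = 4. A heap of size p has a winning move iff p XOR X < p (reduce it to p XOR X).
  11: 11 XOR 4 = 15 ≥ 11 — no move.
  5: 5 XOR 4 = 1 < 5 — winning move (to 1).
  1: 1 XOR 4 = 5 ≥ 1 — no move.
  13: 13 XOR 4 = 9 < 13 — winning move (to 9).
  2: 2 XOR 4 = 6 ≥ 2 — no move.
  4: 4 XOR 4 = 0 < 4 — winning move (to 0).
That gives 3 winning moves.

3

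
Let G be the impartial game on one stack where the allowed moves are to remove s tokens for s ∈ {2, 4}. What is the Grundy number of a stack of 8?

1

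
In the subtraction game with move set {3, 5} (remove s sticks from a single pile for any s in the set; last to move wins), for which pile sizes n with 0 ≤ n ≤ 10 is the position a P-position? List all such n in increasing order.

0, 1, 2, 8, 9, 10

Compute g(0), g(1), … for moves {3, 5}:
g(0) = mex{} = 0
g(1) = mex{} = 0
g(2) = mex{} = 0
g(3) = mex{0} = 1
g(4) = mex{0} = 1
g(5) = mex{0} = 1
g(6) = mex{0,1} = 2
g(7) = mex{0,1} = 2
g(8) = mex{1} = 0
g(9) = mex{1,2} = 0
g(10) = mex{1,2} = 0
The P-positions (g = 0) in 0..10 are 0, 1, 2, 8, 9, 10.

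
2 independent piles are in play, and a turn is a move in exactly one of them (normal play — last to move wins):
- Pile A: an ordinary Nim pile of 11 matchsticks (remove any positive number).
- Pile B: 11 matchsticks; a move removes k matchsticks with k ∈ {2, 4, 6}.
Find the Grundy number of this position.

Pile A is a plain Nim pile of size 11, so its Grundy value is 11.
For pile B, compute g(0), g(1), … with moves {2, 4, 6}:
g(0) = mex{} = 0
g(1) = mex{} = 0
g(2) = mex{0} = 1
g(3) = mex{0} = 1
g(4) = mex{0,1} = 2
g(5) = mex{0,1} = 2
g(6) = mex{0,1,2} = 3
g(7) = mex{0,1,2} = 3
g(8) = mex{1,2,3} = 0
g(9) = mex{1,2,3} = 0
g(10) = mex{0,2,3} = 1
g(11) = mex{0,2,3} = 1
So g(11) = 1.
The value of a disjunctive sum is the nim-sum of the parts.
Combined value = 11 XOR 1 = 10.

10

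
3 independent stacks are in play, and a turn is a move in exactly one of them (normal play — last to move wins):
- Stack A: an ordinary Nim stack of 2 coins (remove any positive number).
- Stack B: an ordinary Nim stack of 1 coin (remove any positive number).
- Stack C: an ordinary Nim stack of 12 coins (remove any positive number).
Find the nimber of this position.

15

Stack A is a plain Nim stack of size 2, so its Grundy value is 2.
Stack B is a plain Nim stack of size 1, so its Grundy value is 1.
Stack C is a plain Nim stack of size 12, so its Grundy value is 12.
By the Sprague-Grundy theorem, the Grundy value of a sum of independent games is the XOR of the component values.
Combined value = 2 ⊕ 1 ⊕ 12 = 15.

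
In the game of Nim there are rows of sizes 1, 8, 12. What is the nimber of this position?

5

Compute the nim-sum pairwise:
1 ^ 8 = 9
9 ^ 12 = 5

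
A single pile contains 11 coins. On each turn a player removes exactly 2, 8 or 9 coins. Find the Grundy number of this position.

0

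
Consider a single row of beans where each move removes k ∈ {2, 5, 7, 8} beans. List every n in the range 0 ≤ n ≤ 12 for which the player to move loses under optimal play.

0, 1, 4, 10

Grundy values for subtraction set {2, 5, 7, 8}:
k:     0  1  2  3  4  5  6  7  8  9 10 11 12
g(k):  0  0  1  1  0  2  1  3  2  2  0  3  1
The P-positions (g = 0) in 0..12 are 0, 1, 4, 10.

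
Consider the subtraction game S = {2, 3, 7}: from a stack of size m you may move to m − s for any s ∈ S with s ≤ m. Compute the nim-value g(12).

1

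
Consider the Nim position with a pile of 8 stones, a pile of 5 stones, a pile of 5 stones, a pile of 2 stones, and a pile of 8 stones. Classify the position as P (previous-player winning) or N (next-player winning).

N-position

Compute the nim-sum pairwise:
8 ⊕ 5 = 13
13 ⊕ 5 = 8
8 ⊕ 2 = 10
10 ⊕ 8 = 2
The nim-sum is 2 ≠ 0, so this is an N-position: the player to move can win.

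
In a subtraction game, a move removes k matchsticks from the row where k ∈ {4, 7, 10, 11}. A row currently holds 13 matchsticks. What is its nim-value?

Compute g(0), g(1), … for moves {4, 7, 10, 11}:
g(0) = mex{} = 0
g(1) = mex{} = 0
g(2) = mex{} = 0
g(3) = mex{} = 0
g(4) = mex{0} = 1
g(5) = mex{0} = 1
g(6) = mex{0} = 1
g(7) = mex{0} = 1
g(8) = mex{0,1} = 2
g(9) = mex{0,1} = 2
g(10) = mex{0,1} = 2
g(11) = mex{0,1} = 2
g(12) = mex{0,1,2} = 3
g(13) = mex{0,1,2} = 3
So g(13) = 3.

3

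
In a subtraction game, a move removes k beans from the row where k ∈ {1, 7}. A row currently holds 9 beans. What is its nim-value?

Grundy values for subtraction set {1, 7}:
k:     0  1  2  3  4  5  6  7  8  9
g(k):  0  1  0  1  0  1  0  1  0  1
So g(9) = 1.

1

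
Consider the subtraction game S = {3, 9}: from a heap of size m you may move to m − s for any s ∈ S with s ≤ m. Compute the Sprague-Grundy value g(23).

Build the Grundy sequence with g(k) = mex{g(k−s) : s ∈ {3, 9}, s ≤ k}:
k:     0  1  2  3  4  5  6  7  8  9 10 11 12 13 14 15 16 17 18 19 20 21 22 23
g(k):  0  0  0  1  1  1  0  0  0  1  1  1  0  0  0  1  1  1  0  0  0  1  1  1
So g(23) = 1.

1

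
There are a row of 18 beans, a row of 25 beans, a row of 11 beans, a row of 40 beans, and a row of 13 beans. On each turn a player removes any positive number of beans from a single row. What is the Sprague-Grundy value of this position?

37

Nim-sum: 18 ⊕ 25 ⊕ 11 ⊕ 40 ⊕ 13 = 37.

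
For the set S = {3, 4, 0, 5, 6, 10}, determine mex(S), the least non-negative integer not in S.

1

0 is in the set but 1 is not, so the mex is 1.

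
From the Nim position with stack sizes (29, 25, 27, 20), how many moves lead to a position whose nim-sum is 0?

3

Compute the nim-sum pairwise:
29 ⊕ 25 = 4
4 ⊕ 27 = 31
31 ⊕ 20 = 11
The overall nim-sum is X = 11. A stack of size p has a winning move iff p XOR X < p (reduce it to p XOR X).
  29: 29 XOR 11 = 22 < 29 — winning move (to 22).
  25: 25 XOR 11 = 18 < 25 — winning move (to 18).
  27: 27 XOR 11 = 16 < 27 — winning move (to 16).
  20: 20 XOR 11 = 31 ≥ 20 — no move.
That gives 3 winning moves.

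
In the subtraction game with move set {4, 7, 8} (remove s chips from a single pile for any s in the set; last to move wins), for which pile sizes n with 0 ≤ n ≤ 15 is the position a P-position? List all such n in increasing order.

0, 1, 2, 3, 12, 13, 14, 15

Compute g(0), g(1), … for moves {4, 7, 8}:
k:     0  1  2  3  4  5  6  7  8  9 10 11 12 13 14 15
g(k):  0  0  0  0  1  1  1  1  2  2  2  2  0  0  0  0
The P-positions (g = 0) in 0..15 are 0, 1, 2, 3, 12, 13, 14, 15.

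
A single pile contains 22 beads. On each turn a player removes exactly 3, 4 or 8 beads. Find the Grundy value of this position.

Build the Grundy sequence with g(k) = mex{g(k−s) : s ∈ {3, 4, 8}, s ≤ k}:
k:     0  1  2  3  4  5  6  7  8  9 10 11 12 13 14 15 16 17 18 19 20 21 22
g(k):  0  0  0  1  1  1  2  0  2  3  1  3  0  0  0  1  1  1  2  0  2  3  1
So g(22) = 1.

1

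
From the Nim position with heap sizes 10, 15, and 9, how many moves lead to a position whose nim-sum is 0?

3

Write each in binary and XOR column by column:
  1010  (10)
  1111  (15)
  1001  (9)
  ----
  1100  (12)
The overall nim-sum is X = 12. A heap of size p has a winning move iff p XOR X < p (reduce it to p XOR X).
  10: 10 XOR 12 = 6 < 10 — winning move (to 6).
  15: 15 XOR 12 = 3 < 15 — winning move (to 3).
  9: 9 XOR 12 = 5 < 9 — winning move (to 5).
That gives 3 winning moves.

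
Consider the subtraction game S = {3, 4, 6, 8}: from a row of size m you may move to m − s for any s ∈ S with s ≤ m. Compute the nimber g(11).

0

Build the Grundy sequence with g(k) = mex{g(k−s) : s ∈ {3, 4, 6, 8}, s ≤ k}:
k:     0  1  2  3  4  5  6  7  8  9 10 11
g(k):  0  0  0  1  1  1  2  2  2  3  3  0
So g(11) = 0.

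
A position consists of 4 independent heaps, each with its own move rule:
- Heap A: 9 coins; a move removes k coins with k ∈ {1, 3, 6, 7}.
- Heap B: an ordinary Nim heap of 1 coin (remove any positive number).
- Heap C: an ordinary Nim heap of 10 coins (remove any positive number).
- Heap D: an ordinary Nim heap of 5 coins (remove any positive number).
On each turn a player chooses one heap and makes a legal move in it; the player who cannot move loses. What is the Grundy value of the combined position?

13

Grundy values for heap A (subtraction set {1, 3, 6, 7}):
k:     0  1  2  3  4  5  6  7  8  9
g(k):  0  1  0  1  0  1  2  3  2  3
So g(9) = 3.
Heap B is a plain Nim heap of size 1, so its Grundy value is 1.
Heap C is a plain Nim heap of size 10, so its Grundy value is 10.
Heap D is a plain Nim heap of size 5, so its Grundy value is 5.
By the Sprague-Grundy theorem, the Grundy value of a sum of independent games is the XOR of the component values.
Combined value = 3 ⊕ 1 ⊕ 10 ⊕ 5 = 13.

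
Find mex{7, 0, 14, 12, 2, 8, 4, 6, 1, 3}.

5

The values 0, 1, 2, 3, 4 are all present; 5 is the first non-negative integer missing from the set.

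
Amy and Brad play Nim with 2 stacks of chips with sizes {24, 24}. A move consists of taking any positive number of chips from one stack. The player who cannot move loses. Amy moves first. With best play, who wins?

Nim-sum: 24 ⊕ 24 = 0.
The nim-sum is 0, so this is a P-position: the player to move is in a losing position under optimal play; Amy is about to move from it and so loses — Brad wins.

Brad wins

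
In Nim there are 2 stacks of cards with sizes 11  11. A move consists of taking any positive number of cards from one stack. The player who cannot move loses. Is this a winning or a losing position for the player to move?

In binary:
  1011  (11)
  1011  (11)
  ----
  0000  (0)
The nim-sum is 0, so this is a P-position: the player to move is in a losing position under optimal play.

Losing position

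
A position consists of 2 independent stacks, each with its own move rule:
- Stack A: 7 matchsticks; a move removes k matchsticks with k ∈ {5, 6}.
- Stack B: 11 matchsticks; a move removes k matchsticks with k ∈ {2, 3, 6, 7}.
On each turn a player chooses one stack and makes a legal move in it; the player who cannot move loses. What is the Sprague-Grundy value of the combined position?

0

For stack A, compute g(0), g(1), … with moves {5, 6}:
g(0) = mex{} = 0
g(1) = mex{} = 0
g(2) = mex{} = 0
g(3) = mex{} = 0
g(4) = mex{} = 0
g(5) = mex{0} = 1
g(6) = mex{0} = 1
g(7) = mex{0} = 1
So g(7) = 1.
Grundy values for stack B (subtraction set {2, 3, 6, 7}):
k:     0  1  2  3  4  5  6  7  8  9 10 11
g(k):  0  0  1  1  2  0  3  1  2  0  0  1
So g(11) = 1.
By the Sprague-Grundy theorem, the Grundy value of a sum of independent games is the XOR of the component values.
Combined value = 1 XOR 1 = 0.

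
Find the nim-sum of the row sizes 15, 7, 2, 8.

Nim-sum: 15 ⊕ 7 ⊕ 2 ⊕ 8 = 2.

2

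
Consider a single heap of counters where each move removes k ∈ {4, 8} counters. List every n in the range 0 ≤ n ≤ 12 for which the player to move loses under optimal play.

0, 1, 2, 3, 12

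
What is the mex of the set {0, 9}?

1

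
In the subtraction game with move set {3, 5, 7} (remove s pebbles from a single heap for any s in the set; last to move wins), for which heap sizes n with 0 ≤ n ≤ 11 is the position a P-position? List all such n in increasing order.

0, 1, 2, 10, 11

Grundy values for subtraction set {3, 5, 7}:
g(0) = mex{} = 0
g(1) = mex{} = 0
g(2) = mex{} = 0
g(3) = mex{0} = 1
g(4) = mex{0} = 1
g(5) = mex{0} = 1
g(6) = mex{0,1} = 2
g(7) = mex{0,1} = 2
g(8) = mex{0,1} = 2
g(9) = mex{0,1,2} = 3
g(10) = mex{1,2} = 0
g(11) = mex{1,2} = 0
The P-positions (g = 0) in 0..11 are 0, 1, 2, 10, 11.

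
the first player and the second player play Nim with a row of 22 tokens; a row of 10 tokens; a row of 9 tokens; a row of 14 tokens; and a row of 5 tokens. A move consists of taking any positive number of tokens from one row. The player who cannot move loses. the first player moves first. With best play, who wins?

the first player wins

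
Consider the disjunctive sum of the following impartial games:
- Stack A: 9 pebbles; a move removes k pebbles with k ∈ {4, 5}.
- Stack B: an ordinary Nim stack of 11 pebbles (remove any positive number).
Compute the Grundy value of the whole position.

Build the Grundy sequence for stack A with g(k) = mex{g(k−s) : s ∈ {4, 5}, s ≤ k}:
k:     0  1  2  3  4  5  6  7  8  9
g(k):  0  0  0  0  1  1  1  1  2  0
So g(9) = 0.
Stack B is a plain Nim stack of size 11, so its Grundy value is 11.
By the Sprague-Grundy theorem, the Grundy value of a sum of independent games is the XOR of the component values.
Combined value = 0 XOR 11 = 11.

11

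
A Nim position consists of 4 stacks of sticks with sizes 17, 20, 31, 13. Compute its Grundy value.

Nim-sum: 17 ^ 20 ^ 31 ^ 13 = 23.

23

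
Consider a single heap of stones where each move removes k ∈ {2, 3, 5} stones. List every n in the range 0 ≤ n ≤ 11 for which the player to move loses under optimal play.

0, 1, 7, 8

Build the Grundy sequence with g(k) = mex{g(k−s) : s ∈ {2, 3, 5}, s ≤ k}:
k:     0  1  2  3  4  5  6  7  8  9 10 11
g(k):  0  0  1  1  2  2  3  0  0  1  1  2
The P-positions (g = 0) in 0..11 are 0, 1, 7, 8.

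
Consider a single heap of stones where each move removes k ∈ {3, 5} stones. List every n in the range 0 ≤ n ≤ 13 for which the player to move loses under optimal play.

Grundy values for subtraction set {3, 5}:
k:     0  1  2  3  4  5  6  7  8  9 10 11 12 13
g(k):  0  0  0  1  1  1  2  2  0  0  0  1  1  1
The P-positions (g = 0) in 0..13 are 0, 1, 2, 8, 9, 10.

0, 1, 2, 8, 9, 10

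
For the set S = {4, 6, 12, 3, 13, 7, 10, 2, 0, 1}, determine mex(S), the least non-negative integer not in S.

The values 0, 1, 2, 3, 4 are all present; 5 is the first non-negative integer missing from the set.

5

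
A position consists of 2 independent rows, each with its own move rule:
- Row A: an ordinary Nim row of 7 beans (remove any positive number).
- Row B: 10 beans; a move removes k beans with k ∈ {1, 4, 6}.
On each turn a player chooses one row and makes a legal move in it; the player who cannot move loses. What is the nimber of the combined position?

7

Row A is a plain Nim row of size 7, so its Grundy value is 7.
Build the Grundy sequence for row B with g(k) = mex{g(k−s) : s ∈ {1, 4, 6}, s ≤ k}:
g(0) = mex{} = 0
g(1) = mex{0} = 1
g(2) = mex{1} = 0
g(3) = mex{0} = 1
g(4) = mex{0,1} = 2
g(5) = mex{1,2} = 0
g(6) = mex{0} = 1
g(7) = mex{1} = 0
g(8) = mex{0,2} = 1
g(9) = mex{0,1} = 2
g(10) = mex{1,2} = 0
So g(10) = 0.
By the Sprague-Grundy theorem, the Grundy value of a sum of independent games is the XOR of the component values.
Combined value = 7 XOR 0 = 7.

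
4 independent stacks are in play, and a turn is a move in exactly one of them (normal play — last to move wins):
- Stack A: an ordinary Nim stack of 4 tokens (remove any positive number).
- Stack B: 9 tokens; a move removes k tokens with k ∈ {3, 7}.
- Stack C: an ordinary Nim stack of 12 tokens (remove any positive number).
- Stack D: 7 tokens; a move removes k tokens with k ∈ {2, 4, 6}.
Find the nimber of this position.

Stack A is a plain Nim stack of size 4, so its Grundy value is 4.
For stack B, compute g(0), g(1), … with moves {3, 7}:
g(0) = mex{} = 0
g(1) = mex{} = 0
g(2) = mex{} = 0
g(3) = mex{0} = 1
g(4) = mex{0} = 1
g(5) = mex{0} = 1
g(6) = mex{1} = 0
g(7) = mex{0,1} = 2
g(8) = mex{0,1} = 2
g(9) = mex{0} = 1
So g(9) = 1.
Stack C is a plain Nim stack of size 12, so its Grundy value is 12.
Grundy values for stack D (subtraction set {2, 4, 6}):
g(0) = mex{} = 0
g(1) = mex{} = 0
g(2) = mex{0} = 1
g(3) = mex{0} = 1
g(4) = mex{0,1} = 2
g(5) = mex{0,1} = 2
g(6) = mex{0,1,2} = 3
g(7) = mex{0,1,2} = 3
So g(7) = 3.
By the Sprague-Grundy theorem, the Grundy value of a sum of independent games is the XOR of the component values.
Combined value = 4 ⊕ 1 ⊕ 12 ⊕ 3 = 10.

10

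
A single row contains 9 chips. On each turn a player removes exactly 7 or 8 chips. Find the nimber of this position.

1

Build the Grundy sequence with g(k) = mex{g(k−s) : s ∈ {7, 8}, s ≤ k}:
g(0) = mex{} = 0
g(1) = mex{} = 0
g(2) = mex{} = 0
g(3) = mex{} = 0
g(4) = mex{} = 0
g(5) = mex{} = 0
g(6) = mex{} = 0
g(7) = mex{0} = 1
g(8) = mex{0} = 1
g(9) = mex{0} = 1
So g(9) = 1.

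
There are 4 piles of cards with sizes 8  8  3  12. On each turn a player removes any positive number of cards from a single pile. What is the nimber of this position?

15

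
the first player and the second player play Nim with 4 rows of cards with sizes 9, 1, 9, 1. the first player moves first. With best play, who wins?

the second player wins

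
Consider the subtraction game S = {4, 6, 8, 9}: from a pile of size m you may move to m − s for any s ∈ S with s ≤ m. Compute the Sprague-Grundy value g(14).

Build the Grundy sequence with g(k) = mex{g(k−s) : s ∈ {4, 6, 8, 9}, s ≤ k}:
k:     0  1  2  3  4  5  6  7  8  9 10 11 12 13 14
g(k):  0  0  0  0  1  1  1  1  2  2  2  2  3  0  0
So g(14) = 0.

0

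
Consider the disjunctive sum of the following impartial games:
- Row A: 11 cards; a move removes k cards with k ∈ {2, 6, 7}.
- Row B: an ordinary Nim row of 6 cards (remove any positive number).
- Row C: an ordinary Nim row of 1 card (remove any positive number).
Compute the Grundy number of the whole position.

For row A, compute g(0), g(1), … with moves {2, 6, 7}:
g(0) = mex{} = 0
g(1) = mex{} = 0
g(2) = mex{0} = 1
g(3) = mex{0} = 1
g(4) = mex{1} = 0
g(5) = mex{1} = 0
g(6) = mex{0} = 1
g(7) = mex{0} = 1
g(8) = mex{0,1} = 2
g(9) = mex{1} = 0
g(10) = mex{0,1,2} = 3
g(11) = mex{0} = 1
So g(11) = 1.
Row B is a plain Nim row of size 6, so its Grundy value is 6.
Row C is a plain Nim row of size 1, so its Grundy value is 1.
The value of a disjunctive sum is the nim-sum of the parts.
Combined value = 1 XOR 6 XOR 1 = 6.

6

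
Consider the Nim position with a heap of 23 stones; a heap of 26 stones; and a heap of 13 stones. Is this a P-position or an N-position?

P-position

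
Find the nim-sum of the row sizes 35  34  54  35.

20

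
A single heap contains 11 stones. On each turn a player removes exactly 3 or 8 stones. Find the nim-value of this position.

0

Grundy values for subtraction set {3, 8}:
k:     0  1  2  3  4  5  6  7  8  9 10 11
g(k):  0  0  0  1  1  1  0  0  2  1  1  0
So g(11) = 0.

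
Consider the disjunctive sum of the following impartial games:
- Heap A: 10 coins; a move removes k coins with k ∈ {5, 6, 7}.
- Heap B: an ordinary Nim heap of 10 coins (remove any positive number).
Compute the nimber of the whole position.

8

For heap A, compute g(0), g(1), … with moves {5, 6, 7}:
k:     0  1  2  3  4  5  6  7  8  9 10
g(k):  0  0  0  0  0  1  1  1  1  1  2
So g(10) = 2.
Heap B is a plain Nim heap of size 10, so its Grundy value is 10.
By the Sprague-Grundy theorem, the Grundy value of a sum of independent games is the XOR of the component values.
Combined value = 2 XOR 10 = 8.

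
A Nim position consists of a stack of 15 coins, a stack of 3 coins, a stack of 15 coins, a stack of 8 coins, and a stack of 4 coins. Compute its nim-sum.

Write each in binary and XOR column by column:
  1111  (15)
  0011  (3)
  1111  (15)
  1000  (8)
  0100  (4)
  ----
  1111  (15)

15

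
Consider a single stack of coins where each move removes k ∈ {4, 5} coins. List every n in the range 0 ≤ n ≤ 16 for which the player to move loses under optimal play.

0, 1, 2, 3, 9, 10, 11, 12

Compute g(0), g(1), … for moves {4, 5}:
k:     0  1  2  3  4  5  6  7  8  9 10 11 12 13 14 15 16
g(k):  0  0  0  0  1  1  1  1  2  0  0  0  0  1  1  1  1
The P-positions (g = 0) in 0..16 are 0, 1, 2, 3, 9, 10, 11, 12.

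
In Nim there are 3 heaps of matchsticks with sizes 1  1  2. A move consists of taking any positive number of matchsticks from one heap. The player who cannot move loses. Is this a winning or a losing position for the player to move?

Winning position

Nim-sum: 1 ^ 1 ^ 2 = 2.
The nim-sum is 2 ≠ 0, so this is an N-position: the player to move can win.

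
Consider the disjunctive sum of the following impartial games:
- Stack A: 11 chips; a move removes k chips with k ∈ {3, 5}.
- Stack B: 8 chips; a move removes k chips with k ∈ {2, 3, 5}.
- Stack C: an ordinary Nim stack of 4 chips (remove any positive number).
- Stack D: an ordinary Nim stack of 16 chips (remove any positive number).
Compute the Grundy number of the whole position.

21

Build the Grundy sequence for stack A with g(k) = mex{g(k−s) : s ∈ {3, 5}, s ≤ k}:
g(0) = mex{} = 0
g(1) = mex{} = 0
g(2) = mex{} = 0
g(3) = mex{0} = 1
g(4) = mex{0} = 1
g(5) = mex{0} = 1
g(6) = mex{0,1} = 2
g(7) = mex{0,1} = 2
g(8) = mex{1} = 0
g(9) = mex{1,2} = 0
g(10) = mex{1,2} = 0
g(11) = mex{0,2} = 1
So g(11) = 1.
Build the Grundy sequence for stack B with g(k) = mex{g(k−s) : s ∈ {2, 3, 5}, s ≤ k}:
g(0) = mex{} = 0
g(1) = mex{} = 0
g(2) = mex{0} = 1
g(3) = mex{0} = 1
g(4) = mex{0,1} = 2
g(5) = mex{0,1} = 2
g(6) = mex{0,1,2} = 3
g(7) = mex{1,2} = 0
g(8) = mex{1,2,3} = 0
So g(8) = 0.
Stack C is a plain Nim stack of size 4, so its Grundy value is 4.
Stack D is a plain Nim stack of size 16, so its Grundy value is 16.
By the Sprague-Grundy theorem, the Grundy value of a sum of independent games is the XOR of the component values.
Combined value = 1 XOR 0 XOR 4 XOR 16 = 21.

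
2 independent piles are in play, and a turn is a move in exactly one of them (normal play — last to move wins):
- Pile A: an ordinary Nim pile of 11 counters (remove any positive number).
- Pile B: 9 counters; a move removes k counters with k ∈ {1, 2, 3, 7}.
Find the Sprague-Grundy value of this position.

Pile A is a plain Nim pile of size 11, so its Grundy value is 11.
For pile B, compute g(0), g(1), … with moves {1, 2, 3, 7}:
k:     0  1  2  3  4  5  6  7  8  9
g(k):  0  1  2  3  0  1  2  3  0  1
So g(9) = 1.
The value of a disjunctive sum is the nim-sum of the parts.
Combined value = 11 XOR 1 = 10.

10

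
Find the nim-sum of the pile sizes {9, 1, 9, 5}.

4

Write each in binary and XOR column by column:
  1001  (9)
  0001  (1)
  1001  (9)
  0101  (5)
  ----
  0100  (4)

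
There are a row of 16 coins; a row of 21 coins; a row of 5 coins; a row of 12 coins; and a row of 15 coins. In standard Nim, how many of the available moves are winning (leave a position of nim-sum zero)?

Compute the nim-sum pairwise:
16 XOR 21 = 5
5 XOR 5 = 0
0 XOR 12 = 12
12 XOR 15 = 3
The overall nim-sum is X = 3. A row of size p has a winning move iff p XOR X < p (reduce it to p XOR X).
  16: 16 XOR 3 = 19 ≥ 16 — no move.
  21: 21 XOR 3 = 22 ≥ 21 — no move.
  5: 5 XOR 3 = 6 ≥ 5 — no move.
  12: 12 XOR 3 = 15 ≥ 12 — no move.
  15: 15 XOR 3 = 12 < 15 — winning move (to 12).
That gives 1 winning move.

1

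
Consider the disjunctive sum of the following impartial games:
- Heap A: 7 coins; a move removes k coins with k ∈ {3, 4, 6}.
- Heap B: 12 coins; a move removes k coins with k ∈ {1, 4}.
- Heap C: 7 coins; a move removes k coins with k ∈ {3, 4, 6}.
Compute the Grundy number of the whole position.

0

Build the Grundy sequence for heap A with g(k) = mex{g(k−s) : s ∈ {3, 4, 6}, s ≤ k}:
k:     0  1  2  3  4  5  6  7
g(k):  0  0  0  1  1  1  2  2
So g(7) = 2.
For heap B, compute g(0), g(1), … with moves {1, 4}:
g(0) = mex{} = 0
g(1) = mex{0} = 1
g(2) = mex{1} = 0
g(3) = mex{0} = 1
g(4) = mex{0,1} = 2
g(5) = mex{1,2} = 0
g(6) = mex{0} = 1
g(7) = mex{1} = 0
g(8) = mex{0,2} = 1
g(9) = mex{0,1} = 2
g(10) = mex{1,2} = 0
g(11) = mex{0} = 1
g(12) = mex{1} = 0
So g(12) = 0.
Grundy values for heap C (subtraction set {3, 4, 6}):
g(0) = mex{} = 0
g(1) = mex{} = 0
g(2) = mex{} = 0
g(3) = mex{0} = 1
g(4) = mex{0} = 1
g(5) = mex{0} = 1
g(6) = mex{0,1} = 2
g(7) = mex{0,1} = 2
So g(7) = 2.
By the Sprague-Grundy theorem, the Grundy value of a sum of independent games is the XOR of the component values.
Combined value = 2 ⊕ 0 ⊕ 2 = 0.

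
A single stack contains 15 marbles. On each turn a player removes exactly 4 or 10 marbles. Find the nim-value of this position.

Build the Grundy sequence with g(k) = mex{g(k−s) : s ∈ {4, 10}, s ≤ k}:
k:     0  1  2  3  4  5  6  7  8  9 10 11 12 13 14 15
g(k):  0  0  0  0  1  1  1  1  0  0  2  2  1  1  0  0
So g(15) = 0.

0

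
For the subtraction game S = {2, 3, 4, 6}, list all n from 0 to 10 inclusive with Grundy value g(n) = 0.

0, 1, 8, 9

Build the Grundy sequence with g(k) = mex{g(k−s) : s ∈ {2, 3, 4, 6}, s ≤ k}:
k:     0  1  2  3  4  5  6  7  8  9 10
g(k):  0  0  1  1  2  2  3  3  0  0  1
The P-positions (g = 0) in 0..10 are 0, 1, 8, 9.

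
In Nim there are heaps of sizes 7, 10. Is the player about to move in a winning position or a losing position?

Compute the nim-sum pairwise:
7 ⊕ 10 = 13
The nim-sum is 13 ≠ 0, so this is an N-position: the player to move can win.

Winning position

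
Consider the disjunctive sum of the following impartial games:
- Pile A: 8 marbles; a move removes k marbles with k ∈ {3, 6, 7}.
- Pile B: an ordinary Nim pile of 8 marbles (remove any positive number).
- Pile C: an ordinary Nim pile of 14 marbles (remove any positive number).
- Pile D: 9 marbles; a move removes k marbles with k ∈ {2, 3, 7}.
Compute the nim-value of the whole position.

6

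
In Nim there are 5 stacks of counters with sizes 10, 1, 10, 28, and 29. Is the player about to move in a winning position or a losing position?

Write each in binary and XOR column by column:
  01010  (10)
  00001  (1)
  01010  (10)
  11100  (28)
  11101  (29)
  -----
  00000  (0)
The nim-sum is 0, so this is a P-position: the player to move is in a losing position under optimal play.

Losing position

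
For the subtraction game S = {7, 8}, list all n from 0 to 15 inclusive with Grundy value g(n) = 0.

Build the Grundy sequence with g(k) = mex{g(k−s) : s ∈ {7, 8}, s ≤ k}:
k:     0  1  2  3  4  5  6  7  8  9 10 11 12 13 14 15
g(k):  0  0  0  0  0  0  0  1  1  1  1  1  1  1  2  0
The P-positions (g = 0) in 0..15 are 0, 1, 2, 3, 4, 5, 6, 15.

0, 1, 2, 3, 4, 5, 6, 15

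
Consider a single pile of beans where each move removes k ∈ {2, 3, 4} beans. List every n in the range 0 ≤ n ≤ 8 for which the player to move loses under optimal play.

Build the Grundy sequence with g(k) = mex{g(k−s) : s ∈ {2, 3, 4}, s ≤ k}:
g(0) = mex{} = 0
g(1) = mex{} = 0
g(2) = mex{0} = 1
g(3) = mex{0} = 1
g(4) = mex{0,1} = 2
g(5) = mex{0,1} = 2
g(6) = mex{1,2} = 0
g(7) = mex{1,2} = 0
g(8) = mex{0,2} = 1
The P-positions (g = 0) in 0..8 are 0, 1, 6, 7.

0, 1, 6, 7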